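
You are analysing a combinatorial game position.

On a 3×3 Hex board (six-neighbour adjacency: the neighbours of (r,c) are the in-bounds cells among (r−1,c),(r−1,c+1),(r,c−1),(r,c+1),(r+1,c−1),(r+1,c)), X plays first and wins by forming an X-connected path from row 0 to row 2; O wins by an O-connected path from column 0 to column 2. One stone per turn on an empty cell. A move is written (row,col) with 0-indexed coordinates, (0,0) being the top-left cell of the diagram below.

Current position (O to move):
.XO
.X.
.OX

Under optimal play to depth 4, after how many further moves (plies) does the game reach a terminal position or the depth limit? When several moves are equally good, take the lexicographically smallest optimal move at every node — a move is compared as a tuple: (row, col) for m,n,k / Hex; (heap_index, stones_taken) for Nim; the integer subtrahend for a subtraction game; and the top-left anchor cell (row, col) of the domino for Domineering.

ply 1, O at .XO/.X./.OX | (0,0)=-1→OXO/.X./.OX*; (1,0)=-1→.XO/OX./.OX; (1,2)=-1→.XO/.XO/.OX; (2,0)=-1→.XO/.X./OOX
ply 2, X at OXO/.X./.OX | (1,0)=+1→OXO/XX./.OX*; (1,2)=+1→OXO/.XX/.OX; (2,0)=+1→OXO/.X./XOX
ply 3, O at OXO/XX./.OX | (1,2)=-1→OXO/XXO/.OX*; (2,0)=-1→OXO/XX./OOX
ply 4, X at OXO/XXO/.OX | (2,0)=+1→OXO/XXO/XOX*
ply 5: OXO/XXO/XOX is terminal -1 (O); from .XO/.X./.OX depth 4

PV length from [.XO/.X./.OX]: 4 plies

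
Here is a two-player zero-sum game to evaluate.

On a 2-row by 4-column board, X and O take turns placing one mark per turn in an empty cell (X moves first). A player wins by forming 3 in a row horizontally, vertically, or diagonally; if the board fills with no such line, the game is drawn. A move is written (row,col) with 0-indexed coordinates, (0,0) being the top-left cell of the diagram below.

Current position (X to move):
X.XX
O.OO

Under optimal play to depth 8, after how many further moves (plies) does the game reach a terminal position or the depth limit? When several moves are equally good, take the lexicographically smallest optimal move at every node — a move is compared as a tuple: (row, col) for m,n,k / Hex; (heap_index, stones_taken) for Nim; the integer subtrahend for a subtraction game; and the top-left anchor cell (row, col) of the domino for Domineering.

p1 X@[X.XX/O.OO]: (0,1)[XXXX/O.OO]+1* (1,1)[X.XX/OXOO]+0
p2 O@[XXXX/O.OO] terminal -1; root [X.XX/O.OO] d8

PV length from [X.XX/O.OO]: 1 ply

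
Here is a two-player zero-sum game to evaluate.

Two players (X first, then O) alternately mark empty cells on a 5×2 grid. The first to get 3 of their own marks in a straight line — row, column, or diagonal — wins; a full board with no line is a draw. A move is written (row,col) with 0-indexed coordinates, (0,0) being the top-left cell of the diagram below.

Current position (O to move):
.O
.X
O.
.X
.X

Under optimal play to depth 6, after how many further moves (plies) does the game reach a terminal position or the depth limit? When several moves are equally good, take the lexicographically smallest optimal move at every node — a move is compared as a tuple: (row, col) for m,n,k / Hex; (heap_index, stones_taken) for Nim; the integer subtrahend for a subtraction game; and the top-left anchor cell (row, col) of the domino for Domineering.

PV length from [.O/.X/O./.X/.X]: 5 plies

ply 1, O at .O/.X/O./.X/.X | (0,0)=-1→OO/.X/O./.X/.X; (1,0)=-1→.O/OX/O./.X/.X; (2,1)=+0→.O/.X/OO/.X/.X*; (3,0)=-1→.O/.X/O./OX/.X; (4,0)=-1→.O/.X/O./.X/OX
ply 2, X at .O/.X/OO/.X/.X | (0,0)=-1→XO/.X/OO/.X/.X; (1,0)=+0→.O/XX/OO/.X/.X*; (3,0)=+0→.O/.X/OO/XX/.X; (4,0)=-1→.O/.X/OO/.X/XX
ply 3, O at .O/XX/OO/.X/.X | (0,0)=+0→OO/XX/OO/.X/.X*; (3,0)=+0→.O/XX/OO/OX/.X; (4,0)=+0→.O/XX/OO/.X/OX
ply 4, X at OO/XX/OO/.X/.X | (3,0)=+0→OO/XX/OO/XX/.X*; (4,0)=+0→OO/XX/OO/.X/XX
ply 5, O at OO/XX/OO/XX/.X | (4,0)=+0→OO/XX/OO/XX/OX*
ply 6: OO/XX/OO/XX/OX is terminal +0 (X); from .O/.X/O./.X/.X depth 6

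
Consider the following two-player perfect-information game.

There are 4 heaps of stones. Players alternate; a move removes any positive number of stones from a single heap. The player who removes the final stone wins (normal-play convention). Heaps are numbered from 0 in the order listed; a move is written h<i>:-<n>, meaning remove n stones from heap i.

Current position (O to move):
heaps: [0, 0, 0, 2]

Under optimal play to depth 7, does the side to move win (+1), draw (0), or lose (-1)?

p1 O@[(0,0,0,2)]: h3:-1[(0,0,0,1)]-1 h3:-2[(0,0,0,0)]+1*
p2 X@[(0,0,0,0)] terminal -1; root [(0,0,0,2)] d7

value((0,0,0,2), O) = +1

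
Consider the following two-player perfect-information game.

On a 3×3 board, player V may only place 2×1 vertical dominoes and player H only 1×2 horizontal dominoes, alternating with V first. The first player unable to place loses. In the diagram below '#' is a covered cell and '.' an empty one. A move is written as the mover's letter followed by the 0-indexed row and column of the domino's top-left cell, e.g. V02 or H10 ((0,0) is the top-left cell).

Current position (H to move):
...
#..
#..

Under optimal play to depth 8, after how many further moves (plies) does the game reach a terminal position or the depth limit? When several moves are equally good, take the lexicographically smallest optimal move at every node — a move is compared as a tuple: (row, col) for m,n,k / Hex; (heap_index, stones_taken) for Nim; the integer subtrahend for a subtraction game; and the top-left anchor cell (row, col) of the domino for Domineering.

[.../#../#..] H move#1: H00:-1/##./#../#.., H01:-1/.##/#../#.., H11:+1/.../###/#..*, H21:-1/.../#../###
[.../###/#..] end (terminal -1, V#2); searched .../#../#.. to 8

PV length from [.../#../#..]: 1 ply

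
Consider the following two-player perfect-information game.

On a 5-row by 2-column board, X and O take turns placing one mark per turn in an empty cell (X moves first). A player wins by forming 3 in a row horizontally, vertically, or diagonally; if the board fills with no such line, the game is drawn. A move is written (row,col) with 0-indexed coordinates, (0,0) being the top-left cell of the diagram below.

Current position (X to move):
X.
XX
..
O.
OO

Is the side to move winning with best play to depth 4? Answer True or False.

p1 X@[X./XX/../O./OO]: (0,1)[XX/XX/../O./OO]-1 (2,0)[X./XX/X./O./OO]+1* (2,1)[X./XX/.X/O./OO]-1 (3,1)[X./XX/../OX/OO]-1
p2 O@[X./XX/X./O./OO] terminal -1; root [X./XX/../O./OO] d4

X winning at [X./XX/../O./OO]: True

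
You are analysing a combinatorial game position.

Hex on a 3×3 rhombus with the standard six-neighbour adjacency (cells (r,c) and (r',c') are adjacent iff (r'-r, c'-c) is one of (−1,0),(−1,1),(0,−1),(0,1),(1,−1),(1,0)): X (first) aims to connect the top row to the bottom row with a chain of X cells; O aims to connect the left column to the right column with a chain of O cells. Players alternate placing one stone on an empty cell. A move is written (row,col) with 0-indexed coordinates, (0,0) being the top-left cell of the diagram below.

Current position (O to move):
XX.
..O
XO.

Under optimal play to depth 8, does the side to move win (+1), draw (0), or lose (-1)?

ply 1, O at XX./..O/XO. | (0,2)=-1→XXO/..O/XO.*; (1,0)=-1→XX./O.O/XO.; (1,1)=-1→XX./.OO/XO.; (2,2)=-1→XX./..O/XOO
ply 2, X at XXO/..O/XO. | (1,0)=+1→XXO/X.O/XO.*; (1,1)=+1→XXO/.XO/XO.; (2,2)=+1→XXO/..O/XOX
ply 3: XXO/X.O/XO. is terminal -1 (O); from XX./..O/XO. depth 8

value(XX./..O/XO., O) = -1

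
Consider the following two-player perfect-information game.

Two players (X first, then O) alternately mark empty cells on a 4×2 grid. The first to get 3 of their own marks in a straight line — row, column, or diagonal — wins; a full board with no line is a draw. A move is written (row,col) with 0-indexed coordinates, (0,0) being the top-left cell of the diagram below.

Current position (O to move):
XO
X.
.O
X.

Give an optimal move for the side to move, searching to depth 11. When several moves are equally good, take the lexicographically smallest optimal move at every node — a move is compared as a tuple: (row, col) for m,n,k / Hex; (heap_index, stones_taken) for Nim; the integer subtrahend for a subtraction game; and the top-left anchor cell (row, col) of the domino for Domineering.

[XO/X./.O/X.] O move#1: (1,1):+1/XO/XO/.O/X.*, (2,0):+0/XO/X./OO/X., (3,1):-1/XO/X./.O/XO
[XO/XO/.O/X.] end (terminal -1, X#2); searched XO/X./.O/X. to 11

O's best at [XO/X./.O/X.]: (1,1)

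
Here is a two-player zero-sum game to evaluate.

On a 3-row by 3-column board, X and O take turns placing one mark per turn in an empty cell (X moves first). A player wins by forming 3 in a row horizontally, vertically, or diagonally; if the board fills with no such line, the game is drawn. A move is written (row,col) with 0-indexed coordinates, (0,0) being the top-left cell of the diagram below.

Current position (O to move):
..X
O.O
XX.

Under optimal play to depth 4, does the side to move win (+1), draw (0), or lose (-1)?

ply 1, O at ..X/O.O/XX. | (0,0)=-1→O.X/O.O/XX.; (0,1)=-1→.OX/O.O/XX.; (1,1)=+1→..X/OOO/XX.*; (2,2)=-1→..X/O.O/XXO
ply 2: ..X/OOO/XX. is terminal -1 (X); from ..X/O.O/XX. depth 4

value(..X/O.O/XX., O) = +1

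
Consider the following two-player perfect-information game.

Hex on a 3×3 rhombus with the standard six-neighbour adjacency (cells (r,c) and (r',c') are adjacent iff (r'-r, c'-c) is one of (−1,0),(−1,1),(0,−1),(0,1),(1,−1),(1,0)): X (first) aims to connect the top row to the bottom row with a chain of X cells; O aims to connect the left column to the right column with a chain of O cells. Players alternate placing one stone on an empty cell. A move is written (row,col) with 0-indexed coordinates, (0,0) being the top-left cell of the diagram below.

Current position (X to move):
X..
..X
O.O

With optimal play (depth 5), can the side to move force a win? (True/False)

X winning at [X../..X/O.O]: True

[X../..X/O.O] X move#1: (0,1):-1/XX./..X/O.O, (0,2):-1/X.X/..X/O.O, (1,0):-1/X../X.X/O.O, (1,1):-1/X../.XX/O.O, (2,1):+1/X../..X/OXO*
[X../..X/OXO] O move#2: (0,1):-1/XO./..X/OXO*, (0,2):-1/X.O/..X/OXO, (1,0):-1/X../O.X/OXO, (1,1):-1/X../.OX/OXO
[XO./..X/OXO] X move#3: (0,2):+1/XOX/..X/OXO*, (1,0):+1/XO./X.X/OXO, (1,1):+1/XO./.XX/OXO
[XOX/..X/OXO] end (terminal -1, O#4); searched X../..X/O.O to 5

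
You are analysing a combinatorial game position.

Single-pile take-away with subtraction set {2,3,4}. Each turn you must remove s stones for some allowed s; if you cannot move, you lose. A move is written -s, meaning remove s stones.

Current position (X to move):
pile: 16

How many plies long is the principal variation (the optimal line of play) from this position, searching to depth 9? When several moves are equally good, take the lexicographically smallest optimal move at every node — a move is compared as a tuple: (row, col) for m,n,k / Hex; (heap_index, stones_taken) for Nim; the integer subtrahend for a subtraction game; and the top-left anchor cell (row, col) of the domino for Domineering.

p1 X@[16]: -2[14]-1 -3[13]+1* -4[12]+1
p2 O@[13]: -2[11]-1* -3[10]-1 -4[9]-1
p3 X@[11]: -2[9]-1 -3[8]-1 -4[7]+1*
p4 O@[7]: -2[5]-1* -3[4]-1 -4[3]-1
p5 X@[5]: -2[3]-1 -3[2]-1 -4[1]+1*
p6 O@[1] terminal -1; root [16] d9

PV length from [16]: 5 plies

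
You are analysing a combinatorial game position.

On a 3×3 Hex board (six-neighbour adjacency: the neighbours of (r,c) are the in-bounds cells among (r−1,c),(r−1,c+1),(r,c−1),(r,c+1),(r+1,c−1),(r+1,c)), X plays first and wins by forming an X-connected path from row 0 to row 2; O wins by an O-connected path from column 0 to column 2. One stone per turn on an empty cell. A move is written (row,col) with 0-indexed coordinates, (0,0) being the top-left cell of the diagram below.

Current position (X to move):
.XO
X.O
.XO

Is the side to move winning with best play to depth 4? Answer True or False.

[.XO/X.O/.XO] X move#1: (0,0):+1/XXO/X.O/.XO*, (1,1):+1/.XO/XXO/.XO, (2,0):+1/.XO/X.O/XXO
[XXO/X.O/.XO] O move#2: (1,1):-1/XXO/XOO/.XO*, (2,0):-1/XXO/X.O/OXO
[XXO/XOO/.XO] X move#3: (2,0):+1/XXO/XOO/XXO*
[XXO/XOO/XXO] end (terminal -1, O#4); searched .XO/X.O/.XO to 4

X winning at [.XO/X.O/.XO]: True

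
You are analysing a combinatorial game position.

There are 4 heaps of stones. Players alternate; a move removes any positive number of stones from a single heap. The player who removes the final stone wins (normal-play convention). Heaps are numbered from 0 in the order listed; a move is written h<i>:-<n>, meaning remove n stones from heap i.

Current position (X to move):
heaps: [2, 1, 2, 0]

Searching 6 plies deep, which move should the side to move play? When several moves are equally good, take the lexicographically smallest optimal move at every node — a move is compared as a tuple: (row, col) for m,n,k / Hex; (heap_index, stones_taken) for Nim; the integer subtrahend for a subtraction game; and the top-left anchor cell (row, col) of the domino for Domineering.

X's best at [(2,1,2,0)]: h1:-1

p1 X@[(2,1,2,0)]: h0:-1[(1,1,2,0)]-1 h0:-2[(0,1,2,0)]-1 h1:-1[(2,0,2,0)]+1* h2:-1[(2,1,1,0)]-1 h2:-2[(2,1,0,0)]-1
p2 O@[(2,0,2,0)]: h0:-1[(1,0,2,0)]-1* h0:-2[(0,0,2,0)]-1 h2:-1[(2,0,1,0)]-1 h2:-2[(2,0,0,0)]-1
p3 X@[(1,0,2,0)]: h0:-1[(0,0,2,0)]-1 h2:-1[(1,0,1,0)]+1* h2:-2[(1,0,0,0)]-1
p4 O@[(1,0,1,0)]: h0:-1[(0,0,1,0)]-1* h2:-1[(1,0,0,0)]-1
p5 X@[(0,0,1,0)]: h2:-1[(0,0,0,0)]+1*
p6 O@[(0,0,0,0)] terminal -1; root [(2,1,2,0)] d6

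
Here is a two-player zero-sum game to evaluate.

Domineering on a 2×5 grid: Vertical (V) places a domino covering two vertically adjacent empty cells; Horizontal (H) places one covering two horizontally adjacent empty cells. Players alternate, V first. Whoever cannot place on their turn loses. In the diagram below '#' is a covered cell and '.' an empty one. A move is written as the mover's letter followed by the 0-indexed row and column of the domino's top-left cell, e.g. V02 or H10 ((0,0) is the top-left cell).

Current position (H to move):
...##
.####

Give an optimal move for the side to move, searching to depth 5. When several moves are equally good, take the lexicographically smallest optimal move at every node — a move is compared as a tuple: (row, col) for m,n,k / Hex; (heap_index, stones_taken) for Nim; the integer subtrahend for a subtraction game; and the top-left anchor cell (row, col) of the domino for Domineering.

ply 1, H at ...##/.#### | H00=+1→##.##/.####*; H01=-1→.####/.####
ply 2: ##.##/.#### is terminal -1 (V); from ...##/.#### depth 5

H's best at [...##/.####]: H00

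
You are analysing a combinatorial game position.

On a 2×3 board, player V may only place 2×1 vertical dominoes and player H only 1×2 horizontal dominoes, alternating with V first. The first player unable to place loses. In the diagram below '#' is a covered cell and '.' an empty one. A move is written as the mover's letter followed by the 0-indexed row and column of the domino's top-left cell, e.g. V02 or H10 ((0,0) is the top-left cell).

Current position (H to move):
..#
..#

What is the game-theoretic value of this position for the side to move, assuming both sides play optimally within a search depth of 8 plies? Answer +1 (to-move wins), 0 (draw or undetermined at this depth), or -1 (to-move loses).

value(..#/..#, H) = +1

ply 1, H at ..#/..# | H00=+1→###/..#*; H10=+1→..#/###
ply 2: ###/..# is terminal -1 (V); from ..#/..# depth 8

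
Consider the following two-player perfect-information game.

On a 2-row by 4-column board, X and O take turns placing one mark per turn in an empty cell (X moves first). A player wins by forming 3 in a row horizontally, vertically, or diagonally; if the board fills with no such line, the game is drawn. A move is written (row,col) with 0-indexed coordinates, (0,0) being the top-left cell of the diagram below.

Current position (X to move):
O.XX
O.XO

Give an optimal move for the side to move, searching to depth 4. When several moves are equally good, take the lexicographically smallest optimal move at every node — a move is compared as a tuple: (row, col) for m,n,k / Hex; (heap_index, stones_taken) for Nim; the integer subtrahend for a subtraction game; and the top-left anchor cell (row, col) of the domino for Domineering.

X's best at [O.XX/O.XO]: (0,1)

ply 1, X at O.XX/O.XO | (0,1)=+1→OXXX/O.XO*; (1,1)=+0→O.XX/OXXO
ply 2: OXXX/O.XO is terminal -1 (O); from O.XX/O.XO depth 4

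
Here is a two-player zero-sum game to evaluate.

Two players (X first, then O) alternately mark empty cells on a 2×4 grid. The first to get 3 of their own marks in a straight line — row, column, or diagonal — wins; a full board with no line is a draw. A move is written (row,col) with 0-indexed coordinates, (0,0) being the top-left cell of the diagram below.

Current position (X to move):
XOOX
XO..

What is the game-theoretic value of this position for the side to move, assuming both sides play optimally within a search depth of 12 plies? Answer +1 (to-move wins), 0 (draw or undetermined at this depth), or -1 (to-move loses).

value(XOOX/XO.., X) = 0

[XOOX/XO..] X move#1: (1,2):+0/XOOX/XOX.*, (1,3):+0/XOOX/XO.X
[XOOX/XOX.] O move#2: (1,3):+0/XOOX/XOXO*
[XOOX/XOXO] end (terminal +0, X#3); searched XOOX/XO.. to 12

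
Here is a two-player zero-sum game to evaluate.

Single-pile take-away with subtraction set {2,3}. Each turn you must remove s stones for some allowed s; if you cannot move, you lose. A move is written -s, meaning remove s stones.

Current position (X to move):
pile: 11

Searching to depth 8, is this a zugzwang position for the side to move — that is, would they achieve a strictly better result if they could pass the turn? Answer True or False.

p1 X@[11]: -2[9]-1* -3[8]-1
p2 O@[9]: -2[7]-1 -3[6]+1*
p3 X@[6]: -2[4]-1* -3[3]-1
p4 O@[4]: -2[2]-1 -3[1]+1*
p5 X@[1] terminal -1; root [11] d8
if X skipped the turn, O would face:
~ p1 O@[11]: -2[9]-1* -3[8]-1
~ p2 X@[9]: -2[7]-1 -3[6]+1*
~ p3 O@[6]: -2[4]-1* -3[3]-1
~ p4 X@[4]: -2[2]-1 -3[1]+1*
~ p5 O@[1] terminal -1; root [11] d8
compare (X): move=-1 vs pass=+1

zugzwang(11, X) = True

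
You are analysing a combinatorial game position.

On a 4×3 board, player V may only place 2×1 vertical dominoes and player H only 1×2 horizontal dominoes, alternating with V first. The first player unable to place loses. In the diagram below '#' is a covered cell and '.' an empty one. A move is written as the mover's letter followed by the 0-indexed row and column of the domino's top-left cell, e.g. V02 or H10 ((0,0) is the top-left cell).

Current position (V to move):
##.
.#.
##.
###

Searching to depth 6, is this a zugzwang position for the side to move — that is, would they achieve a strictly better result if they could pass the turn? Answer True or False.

zugzwang(##./.#./##./###, V) = False

ply 1, V at ##./.#./##./### | V02=+1→###/.##/##./###*; V12=+1→##./.##/###/###
ply 2: ###/.##/##./### is terminal -1 (H); from ##./.#./##./### depth 6
pass branch (H moves first from the same position):
  | ply 1: ##./.#./##./### is terminal -1 (H); from ##./.#./##./### depth 6
V moving scores +1; V passing scores +1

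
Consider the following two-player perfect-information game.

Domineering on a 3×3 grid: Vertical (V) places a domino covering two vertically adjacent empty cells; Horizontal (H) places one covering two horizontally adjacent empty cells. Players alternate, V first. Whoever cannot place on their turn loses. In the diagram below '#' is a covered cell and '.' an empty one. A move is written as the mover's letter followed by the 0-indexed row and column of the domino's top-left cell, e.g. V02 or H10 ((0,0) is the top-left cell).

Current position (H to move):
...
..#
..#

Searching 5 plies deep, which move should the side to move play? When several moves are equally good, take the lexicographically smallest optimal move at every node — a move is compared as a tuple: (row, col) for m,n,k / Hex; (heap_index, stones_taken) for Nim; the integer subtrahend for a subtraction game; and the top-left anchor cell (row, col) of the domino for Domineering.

ply 1, H at .../..#/..# | H00=-1→##./..#/..#; H01=-1→.##/..#/..#; H10=+1→.../###/..#*; H20=-1→.../..#/###
ply 2: .../###/..# is terminal -1 (V); from .../..#/..# depth 5

H's best at [.../..#/..#]: H10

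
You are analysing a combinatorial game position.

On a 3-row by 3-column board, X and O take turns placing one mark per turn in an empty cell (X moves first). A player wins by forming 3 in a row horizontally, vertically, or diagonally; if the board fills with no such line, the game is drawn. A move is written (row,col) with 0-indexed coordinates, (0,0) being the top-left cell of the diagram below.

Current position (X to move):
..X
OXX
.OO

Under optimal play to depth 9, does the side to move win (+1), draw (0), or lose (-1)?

[..X/OXX/.OO] X move#1: (0,0):-1/X.X/OXX/.OO, (0,1):-1/.XX/OXX/.OO, (2,0):+1/..X/OXX/XOO*
[..X/OXX/XOO] end (terminal -1, O#2); searched ..X/OXX/.OO to 9

value(..X/OXX/.OO, X) = +1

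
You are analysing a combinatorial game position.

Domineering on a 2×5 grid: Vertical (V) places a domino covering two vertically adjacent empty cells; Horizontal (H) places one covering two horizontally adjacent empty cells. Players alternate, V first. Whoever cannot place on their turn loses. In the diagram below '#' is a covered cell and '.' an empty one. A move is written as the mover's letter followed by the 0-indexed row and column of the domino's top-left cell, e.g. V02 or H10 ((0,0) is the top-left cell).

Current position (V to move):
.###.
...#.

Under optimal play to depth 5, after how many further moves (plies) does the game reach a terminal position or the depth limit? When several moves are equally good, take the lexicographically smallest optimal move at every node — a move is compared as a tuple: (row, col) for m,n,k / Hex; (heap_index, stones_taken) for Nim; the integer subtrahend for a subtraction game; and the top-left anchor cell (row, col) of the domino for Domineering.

p1 V@[.###./...#.]: V00[####./#..#.]+1* V04[.####/...##]-1
p2 H@[####./#..#.]: H11[####./####.]-1*
p3 V@[####./####.]: V04[#####/#####]+1*
p4 H@[#####/#####] terminal -1; root [.###./...#.] d5

PV length from [.###./...#.]: 3 plies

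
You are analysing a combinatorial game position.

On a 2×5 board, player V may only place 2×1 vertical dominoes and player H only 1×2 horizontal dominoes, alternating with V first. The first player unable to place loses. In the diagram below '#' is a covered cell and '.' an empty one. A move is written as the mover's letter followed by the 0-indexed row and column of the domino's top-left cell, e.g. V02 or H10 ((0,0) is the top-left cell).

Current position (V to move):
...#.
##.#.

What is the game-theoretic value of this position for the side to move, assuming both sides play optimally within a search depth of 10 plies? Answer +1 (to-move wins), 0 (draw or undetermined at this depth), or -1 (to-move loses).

[...#./##.#.] V move#1: V02:+1/..##./####.*, V04:-1/...##/##.##
[..##./####.] H move#2: H00:-1/####./####.*
[####./####.] V move#3: V04:+1/#####/#####*
[#####/#####] end (terminal -1, H#4); searched ...#./##.#. to 10

value(...#./##.#., V) = +1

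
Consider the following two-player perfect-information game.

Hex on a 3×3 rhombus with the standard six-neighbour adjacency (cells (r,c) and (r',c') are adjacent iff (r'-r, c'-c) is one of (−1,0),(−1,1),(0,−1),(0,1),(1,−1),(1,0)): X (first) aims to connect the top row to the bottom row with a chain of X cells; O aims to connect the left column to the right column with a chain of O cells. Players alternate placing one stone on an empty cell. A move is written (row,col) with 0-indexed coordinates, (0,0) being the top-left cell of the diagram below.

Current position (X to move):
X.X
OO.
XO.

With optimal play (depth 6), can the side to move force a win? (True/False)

p1 X@[X.X/OO./XO.]: (0,1)[XXX/OO./XO.]-1* (1,2)[X.X/OOX/XO.]-1 (2,2)[X.X/OO./XOX]-1
p2 O@[XXX/OO./XO.]: (1,2)[XXX/OOO/XO.]+1* (2,2)[XXX/OO./XOO]+1
p3 X@[XXX/OOO/XO.] terminal -1; root [X.X/OO./XO.] d6

X winning at [X.X/OO./XO.]: False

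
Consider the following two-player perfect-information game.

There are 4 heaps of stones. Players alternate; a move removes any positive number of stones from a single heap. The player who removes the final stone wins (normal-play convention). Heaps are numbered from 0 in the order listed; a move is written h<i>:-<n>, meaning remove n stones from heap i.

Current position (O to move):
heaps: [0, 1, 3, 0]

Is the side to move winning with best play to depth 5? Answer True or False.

ply 1, O at (0,1,3,0) | h1:-1=-1→(0,0,3,0); h2:-1=-1→(0,1,2,0); h2:-2=+1→(0,1,1,0)*; h2:-3=-1→(0,1,0,0)
ply 2, X at (0,1,1,0) | h1:-1=-1→(0,0,1,0)*; h2:-1=-1→(0,1,0,0)
ply 3, O at (0,0,1,0) | h2:-1=+1→(0,0,0,0)*
ply 4: (0,0,0,0) is terminal -1 (X); from (0,1,3,0) depth 5

O winning at [(0,1,3,0)]: True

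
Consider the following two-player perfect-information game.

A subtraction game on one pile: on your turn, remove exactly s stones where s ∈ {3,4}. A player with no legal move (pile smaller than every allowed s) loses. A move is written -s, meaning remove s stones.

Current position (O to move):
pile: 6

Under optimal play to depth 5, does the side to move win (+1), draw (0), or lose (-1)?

value(6, O) = +1

[6] O move#1: -3:-1/3, -4:+1/2*
[2] end (terminal -1, X#2); searched 6 to 5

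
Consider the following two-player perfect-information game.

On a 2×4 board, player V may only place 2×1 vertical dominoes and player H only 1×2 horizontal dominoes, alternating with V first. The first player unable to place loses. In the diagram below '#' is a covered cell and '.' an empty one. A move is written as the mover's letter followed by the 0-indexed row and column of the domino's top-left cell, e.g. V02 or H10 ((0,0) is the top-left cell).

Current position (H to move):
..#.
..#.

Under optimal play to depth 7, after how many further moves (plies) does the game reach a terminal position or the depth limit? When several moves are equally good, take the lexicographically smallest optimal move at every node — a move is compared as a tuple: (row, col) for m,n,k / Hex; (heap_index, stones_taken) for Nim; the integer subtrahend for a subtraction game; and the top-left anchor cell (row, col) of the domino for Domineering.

ply 1, H at ..#./..#. | H00=+1→###./..#.*; H10=+1→..#./###.
ply 2, V at ###./..#. | V03=-1→####/..##*
ply 3, H at ####/..## | H10=+1→####/####*
ply 4: ####/#### is terminal -1 (V); from ..#./..#. depth 7

PV length from [..#./..#.]: 3 plies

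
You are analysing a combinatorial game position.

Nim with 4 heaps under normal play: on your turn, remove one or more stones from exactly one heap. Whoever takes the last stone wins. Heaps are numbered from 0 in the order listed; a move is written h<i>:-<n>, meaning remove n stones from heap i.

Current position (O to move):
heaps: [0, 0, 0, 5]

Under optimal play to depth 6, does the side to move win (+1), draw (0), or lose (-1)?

value((0,0,0,5), O) = +1

p1 O@[(0,0,0,5)]: h3:-1[(0,0,0,4)]-1 h3:-2[(0,0,0,3)]-1 h3:-3[(0,0,0,2)]-1 h3:-4[(0,0,0,1)]-1 h3:-5[(0,0,0,0)]+1*
p2 X@[(0,0,0,0)] terminal -1; root [(0,0,0,5)] d6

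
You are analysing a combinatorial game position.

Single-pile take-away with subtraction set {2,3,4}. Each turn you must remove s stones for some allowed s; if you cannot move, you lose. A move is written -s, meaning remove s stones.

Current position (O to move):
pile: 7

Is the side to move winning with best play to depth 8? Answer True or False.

O winning at [7]: False

p1 O@[7]: -2[5]-1* -3[4]-1 -4[3]-1
p2 X@[5]: -2[3]-1 -3[2]-1 -4[1]+1*
p3 O@[1] terminal -1; root [7] d8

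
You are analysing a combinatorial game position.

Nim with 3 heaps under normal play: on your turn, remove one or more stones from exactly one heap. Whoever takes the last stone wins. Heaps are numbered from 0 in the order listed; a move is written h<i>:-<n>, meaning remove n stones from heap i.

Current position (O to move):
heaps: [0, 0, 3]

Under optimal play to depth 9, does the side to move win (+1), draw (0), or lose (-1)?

value((0,0,3), O) = +1

ply 1, O at (0,0,3) | h2:-1=-1→(0,0,2); h2:-2=-1→(0,0,1); h2:-3=+1→(0,0,0)*
ply 2: (0,0,0) is terminal -1 (X); from (0,0,3) depth 9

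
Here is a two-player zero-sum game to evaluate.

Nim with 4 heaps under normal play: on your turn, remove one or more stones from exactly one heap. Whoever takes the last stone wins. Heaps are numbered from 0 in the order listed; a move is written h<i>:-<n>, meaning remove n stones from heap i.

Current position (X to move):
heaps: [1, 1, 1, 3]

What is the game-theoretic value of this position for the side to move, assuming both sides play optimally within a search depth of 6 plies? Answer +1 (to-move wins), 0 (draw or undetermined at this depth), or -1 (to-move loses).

[(1,1,1,3)] X move#1: h0:-1:-1/(0,1,1,3), h1:-1:-1/(1,0,1,3), h2:-1:-1/(1,1,0,3), h3:-1:-1/(1,1,1,2), h3:-2:+1/(1,1,1,1)*, h3:-3:-1/(1,1,1,0)
[(1,1,1,1)] O move#2: h0:-1:-1/(0,1,1,1)*, h1:-1:-1/(1,0,1,1), h2:-1:-1/(1,1,0,1), h3:-1:-1/(1,1,1,0)
[(0,1,1,1)] X move#3: h1:-1:+1/(0,0,1,1)*, h2:-1:+1/(0,1,0,1), h3:-1:+1/(0,1,1,0)
[(0,0,1,1)] O move#4: h2:-1:-1/(0,0,0,1)*, h3:-1:-1/(0,0,1,0)
[(0,0,0,1)] X move#5: h3:-1:+1/(0,0,0,0)*
[(0,0,0,0)] end (terminal -1, O#6); searched (1,1,1,3) to 6

value((1,1,1,3), X) = +1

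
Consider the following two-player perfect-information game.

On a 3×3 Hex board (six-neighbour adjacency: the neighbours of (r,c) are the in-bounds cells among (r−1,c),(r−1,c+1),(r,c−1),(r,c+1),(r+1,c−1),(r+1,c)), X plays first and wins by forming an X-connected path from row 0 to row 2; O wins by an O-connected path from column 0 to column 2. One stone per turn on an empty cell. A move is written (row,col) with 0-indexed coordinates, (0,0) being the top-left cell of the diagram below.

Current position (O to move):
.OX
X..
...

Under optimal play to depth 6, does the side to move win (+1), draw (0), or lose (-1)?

value(.OX/X../..., O) = -1

p1 O@[.OX/X../...]: (0,0)[OOX/X../...]-1* (1,1)[.OX/XO./...]-1 (1,2)[.OX/X.O/...]-1 (2,0)[.OX/X../O..]-1 (2,1)[.OX/X../.O.]-1 (2,2)[.OX/X../..O]-1
p2 X@[OOX/X../...]: (1,1)[OOX/XX./...]+1* (1,2)[OOX/X.X/...]+1 (2,0)[OOX/X../X..]+1 (2,1)[OOX/X../.X.]+1 (2,2)[OOX/X../..X]+1
p3 O@[OOX/XX./...]: (1,2)[OOX/XXO/...]-1* (2,0)[OOX/XX./O..]-1 (2,1)[OOX/XX./.O.]-1 (2,2)[OOX/XX./..O]-1
p4 X@[OOX/XXO/...]: (2,0)[OOX/XXO/X..]+1* (2,1)[OOX/XXO/.X.]+1 (2,2)[OOX/XXO/..X]+1
p5 O@[OOX/XXO/X..] terminal -1; root [.OX/X../...] d6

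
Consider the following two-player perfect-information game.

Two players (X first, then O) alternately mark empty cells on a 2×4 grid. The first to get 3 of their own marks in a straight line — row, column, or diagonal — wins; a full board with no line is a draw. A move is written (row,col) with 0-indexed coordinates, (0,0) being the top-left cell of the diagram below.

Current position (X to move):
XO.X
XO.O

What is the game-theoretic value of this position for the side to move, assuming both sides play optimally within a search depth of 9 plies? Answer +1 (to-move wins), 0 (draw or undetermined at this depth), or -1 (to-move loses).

value(XO.X/XO.O, X) = 0

ply 1, X at XO.X/XO.O | (0,2)=-1→XOXX/XO.O; (1,2)=+0→XO.X/XOXO*
ply 2, O at XO.X/XOXO | (0,2)=+0→XOOX/XOXO*
ply 3: XOOX/XOXO is terminal +0 (X); from XO.X/XO.O depth 9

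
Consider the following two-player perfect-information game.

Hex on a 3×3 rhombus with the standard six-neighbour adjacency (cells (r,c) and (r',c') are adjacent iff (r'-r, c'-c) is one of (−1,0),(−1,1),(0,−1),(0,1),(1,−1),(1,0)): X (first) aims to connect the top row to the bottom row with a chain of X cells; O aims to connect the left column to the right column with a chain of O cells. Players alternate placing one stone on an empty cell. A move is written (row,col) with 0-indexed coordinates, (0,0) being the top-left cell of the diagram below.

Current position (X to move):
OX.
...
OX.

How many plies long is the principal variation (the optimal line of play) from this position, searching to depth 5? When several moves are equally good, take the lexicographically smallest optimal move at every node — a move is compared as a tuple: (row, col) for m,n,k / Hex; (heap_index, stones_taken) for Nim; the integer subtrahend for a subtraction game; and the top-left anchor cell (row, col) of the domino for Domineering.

PV length from [OX./.../OX.]: 3 plies

[OX./.../OX.] X move#1: (0,2):+1/OXX/.../OX.*, (1,0):-1/OX./X../OX., (1,1):+1/OX./.X./OX., (1,2):+1/OX./..X/OX., (2,2):-1/OX./.../OXX
[OXX/.../OX.] O move#2: (1,0):-1/OXX/O../OX.*, (1,1):-1/OXX/.O./OX., (1,2):-1/OXX/..O/OX., (2,2):-1/OXX/.../OXO
[OXX/O../OX.] X move#3: (1,1):+1/OXX/OX./OX.*, (1,2):+1/OXX/O.X/OX., (2,2):+1/OXX/O../OXX
[OXX/OX./OX.] end (terminal -1, O#4); searched OX./.../OX. to 5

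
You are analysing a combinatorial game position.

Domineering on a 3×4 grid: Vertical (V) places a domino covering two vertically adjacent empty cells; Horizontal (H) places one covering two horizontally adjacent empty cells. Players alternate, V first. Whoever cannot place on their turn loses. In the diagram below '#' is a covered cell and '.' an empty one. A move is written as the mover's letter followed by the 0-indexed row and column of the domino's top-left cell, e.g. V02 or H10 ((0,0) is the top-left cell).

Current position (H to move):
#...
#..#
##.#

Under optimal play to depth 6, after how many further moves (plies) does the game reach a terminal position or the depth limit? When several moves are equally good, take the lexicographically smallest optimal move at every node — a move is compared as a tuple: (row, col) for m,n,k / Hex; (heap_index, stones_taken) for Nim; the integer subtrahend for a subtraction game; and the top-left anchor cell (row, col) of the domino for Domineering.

[#.../#..#/##.#] H move#1: H01:-1/###./#..#/##.#, H02:-1/#.##/#..#/##.#, H11:+1/#.../####/##.#*
[#.../####/##.#] end (terminal -1, V#2); searched #.../#..#/##.# to 6

PV length from [#.../#..#/##.#]: 1 ply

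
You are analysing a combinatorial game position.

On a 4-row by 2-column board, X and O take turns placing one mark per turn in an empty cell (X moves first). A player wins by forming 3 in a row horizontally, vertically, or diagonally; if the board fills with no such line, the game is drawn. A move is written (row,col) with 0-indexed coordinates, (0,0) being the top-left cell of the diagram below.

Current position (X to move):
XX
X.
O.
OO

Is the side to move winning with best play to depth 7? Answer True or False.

[XX/X./O./OO] X move#1: (1,1):+0/XX/XX/O./OO*, (2,1):+0/XX/X./OX/OO
[XX/XX/O./OO] O move#2: (2,1):+0/XX/XX/OO/OO*
[XX/XX/OO/OO] end (terminal +0, X#3); searched XX/X./O./OO to 7

X winning at [XX/X./O./OO]: False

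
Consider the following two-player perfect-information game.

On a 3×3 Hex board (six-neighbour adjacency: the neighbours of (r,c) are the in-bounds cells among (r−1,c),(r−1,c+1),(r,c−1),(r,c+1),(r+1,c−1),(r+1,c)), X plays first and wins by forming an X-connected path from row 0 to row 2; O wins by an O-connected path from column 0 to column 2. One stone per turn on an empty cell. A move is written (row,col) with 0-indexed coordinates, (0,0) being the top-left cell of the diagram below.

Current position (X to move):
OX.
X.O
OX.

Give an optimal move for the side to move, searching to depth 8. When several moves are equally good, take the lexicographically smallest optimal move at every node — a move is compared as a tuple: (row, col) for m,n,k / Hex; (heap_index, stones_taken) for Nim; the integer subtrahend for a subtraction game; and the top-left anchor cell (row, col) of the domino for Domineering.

ply 1, X at OX./X.O/OX. | (0,2)=-1→OXX/X.O/OX.; (1,1)=+1→OX./XXO/OX.*; (2,2)=-1→OX./X.O/OXX
ply 2: OX./XXO/OX. is terminal -1 (O); from OX./X.O/OX. depth 8

X's best at [OX./X.O/OX.]: (1,1)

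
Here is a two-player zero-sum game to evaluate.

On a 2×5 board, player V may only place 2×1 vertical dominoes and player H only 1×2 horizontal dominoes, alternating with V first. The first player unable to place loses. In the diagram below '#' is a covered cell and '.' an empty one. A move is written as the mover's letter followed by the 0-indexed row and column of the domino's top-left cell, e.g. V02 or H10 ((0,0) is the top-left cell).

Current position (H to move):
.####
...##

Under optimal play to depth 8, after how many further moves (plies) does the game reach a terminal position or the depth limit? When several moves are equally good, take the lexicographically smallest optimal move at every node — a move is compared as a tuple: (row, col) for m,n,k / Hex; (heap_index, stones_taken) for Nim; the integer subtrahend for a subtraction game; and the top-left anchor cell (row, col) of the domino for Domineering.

p1 H@[.####/...##]: H10[.####/##.##]+1* H11[.####/.####]-1
p2 V@[.####/##.##] terminal -1; root [.####/...##] d8

PV length from [.####/...##]: 1 ply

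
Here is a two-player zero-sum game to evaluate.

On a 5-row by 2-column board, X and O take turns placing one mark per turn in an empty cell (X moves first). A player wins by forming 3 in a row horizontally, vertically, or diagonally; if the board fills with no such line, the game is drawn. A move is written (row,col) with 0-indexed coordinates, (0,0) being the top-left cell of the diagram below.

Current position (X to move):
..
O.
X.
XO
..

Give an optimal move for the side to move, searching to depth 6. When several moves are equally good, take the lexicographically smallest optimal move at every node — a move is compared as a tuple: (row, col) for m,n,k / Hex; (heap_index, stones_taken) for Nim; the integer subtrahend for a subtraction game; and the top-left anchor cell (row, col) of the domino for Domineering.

[../O./X./XO/..] X move#1: (0,0):+0/X./O./X./XO/.., (0,1):+0/.X/O./X./XO/.., (1,1):+0/../OX/X./XO/.., (2,1):+0/../O./XX/XO/.., (4,0):+1/../O./X./XO/X.*, (4,1):+0/../O./X./XO/.X
[../O./X./XO/X.] end (terminal -1, O#2); searched ../O./X./XO/.. to 6

X's best at [../O./X./XO/..]: (4,0)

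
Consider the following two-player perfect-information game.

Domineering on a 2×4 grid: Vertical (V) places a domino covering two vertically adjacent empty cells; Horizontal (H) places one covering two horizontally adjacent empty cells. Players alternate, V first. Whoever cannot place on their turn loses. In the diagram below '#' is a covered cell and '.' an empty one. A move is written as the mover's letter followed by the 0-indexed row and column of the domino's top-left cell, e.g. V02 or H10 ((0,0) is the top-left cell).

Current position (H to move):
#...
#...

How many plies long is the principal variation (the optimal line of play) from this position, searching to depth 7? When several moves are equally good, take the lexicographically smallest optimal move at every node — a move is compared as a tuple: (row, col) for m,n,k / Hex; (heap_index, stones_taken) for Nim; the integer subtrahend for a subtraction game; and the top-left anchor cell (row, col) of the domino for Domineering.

PV length from [#.../#...]: 3 plies

p1 H@[#.../#...]: H01[###./#...]+1* H02[#.##/#...]+1 H11[#.../###.]+1 H12[#.../#.##]+1
p2 V@[###./#...]: V03[####/#..#]-1*
p3 H@[####/#..#]: H11[####/####]+1*
p4 V@[####/####] terminal -1; root [#.../#...] d7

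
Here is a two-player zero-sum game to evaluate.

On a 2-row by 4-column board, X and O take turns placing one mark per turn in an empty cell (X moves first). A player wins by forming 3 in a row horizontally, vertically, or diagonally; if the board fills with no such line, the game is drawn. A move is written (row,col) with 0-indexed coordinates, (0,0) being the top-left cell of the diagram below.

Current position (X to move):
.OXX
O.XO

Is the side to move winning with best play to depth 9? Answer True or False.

X winning at [.OXX/O.XO]: False

ply 1, X at .OXX/O.XO | (0,0)=+0→XOXX/O.XO*; (1,1)=+0→.OXX/OXXO
ply 2, O at XOXX/O.XO | (1,1)=+0→XOXX/OOXO*
ply 3: XOXX/OOXO is terminal +0 (X); from .OXX/O.XO depth 9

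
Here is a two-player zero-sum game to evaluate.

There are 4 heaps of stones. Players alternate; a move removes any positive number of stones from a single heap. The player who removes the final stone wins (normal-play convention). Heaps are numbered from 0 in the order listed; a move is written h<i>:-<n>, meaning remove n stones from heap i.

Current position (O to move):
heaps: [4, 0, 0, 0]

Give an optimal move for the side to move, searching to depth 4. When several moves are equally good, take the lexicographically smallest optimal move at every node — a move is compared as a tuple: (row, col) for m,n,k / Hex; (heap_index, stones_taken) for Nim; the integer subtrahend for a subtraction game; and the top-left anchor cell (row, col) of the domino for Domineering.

p1 O@[(4,0,0,0)]: h0:-1[(3,0,0,0)]-1 h0:-2[(2,0,0,0)]-1 h0:-3[(1,0,0,0)]-1 h0:-4[(0,0,0,0)]+1*
p2 X@[(0,0,0,0)] terminal -1; root [(4,0,0,0)] d4

O's best at [(4,0,0,0)]: h0:-4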